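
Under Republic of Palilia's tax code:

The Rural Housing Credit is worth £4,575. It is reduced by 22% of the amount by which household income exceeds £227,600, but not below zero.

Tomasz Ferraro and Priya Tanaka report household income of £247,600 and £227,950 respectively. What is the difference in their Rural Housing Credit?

Tomasz (£247,600): Rural Housing Credit: 22% of the £20,000 excess over £227,600 is £4,400; credit = £4,575 − £4,400 = £175.
Priya (£227,950): Rural Housing Credit: 22% of the £350 excess over £227,600 is £77; credit = £4,575 − £77 = £4,498.
Difference: |£175 − £4,498| = £4,323.

£4,323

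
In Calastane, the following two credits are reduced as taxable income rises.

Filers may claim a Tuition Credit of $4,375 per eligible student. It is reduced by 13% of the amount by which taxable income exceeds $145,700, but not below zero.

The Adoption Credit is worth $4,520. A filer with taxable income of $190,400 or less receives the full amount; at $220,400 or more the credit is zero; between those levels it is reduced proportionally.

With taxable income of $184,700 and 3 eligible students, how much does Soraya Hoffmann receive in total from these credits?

Tuition Credit: base = 3 × $4,375 = $13,125. 13% of the $39,000 excess over $145,700 is $5,070; credit = $13,125 − $5,070 = $8,055.
Adoption Credit: $184,700 is at or below the $190,400 threshold, so the full $4,520 applies.
Total: $8,055 + $4,520 = $12,575.

$12,575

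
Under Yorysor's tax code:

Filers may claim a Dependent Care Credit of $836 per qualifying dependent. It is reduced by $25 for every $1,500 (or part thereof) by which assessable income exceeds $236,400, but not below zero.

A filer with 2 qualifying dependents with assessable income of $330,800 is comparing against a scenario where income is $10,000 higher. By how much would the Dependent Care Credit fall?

$97

At $330,800 — base = 2 × $836 = $1,672. income exceeds $236,400 by $94,400, which is 63 full-or-partial $1,500 increments; reduction = 63 × $25 = $1,575, leaving $97.
At $340,800 — base = 2 × $836 = $1,672. income exceeds $236,400 by $104,400 → 70 increments × $25 = $1,750 ≥ base, so the credit is $0.
Lost: $97 − $0 = $97.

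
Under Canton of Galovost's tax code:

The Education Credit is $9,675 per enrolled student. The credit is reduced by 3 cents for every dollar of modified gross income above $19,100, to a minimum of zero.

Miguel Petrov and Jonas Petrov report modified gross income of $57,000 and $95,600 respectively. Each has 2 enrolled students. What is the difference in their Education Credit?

$1,158

Miguel ($57,000): Education Credit: base = 2 × $9,675 = $19,350. 3% of the $37,900 excess over $19,100 is $1,137; credit = $19,350 − $1,137 = $18,213.
Jonas ($95,600): Education Credit: base = 2 × $9,675 = $19,350. 3% of the $76,500 excess over $19,100 is $2,295; credit = $19,350 − $2,295 = $17,055.
Difference: |$18,213 − $17,055| = $1,158.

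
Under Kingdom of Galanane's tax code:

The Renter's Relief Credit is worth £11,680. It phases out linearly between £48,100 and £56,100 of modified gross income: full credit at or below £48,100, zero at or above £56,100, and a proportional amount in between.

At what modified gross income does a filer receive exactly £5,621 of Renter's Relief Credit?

£52,250

£5,621 is 5,621/11,680 of the full £11,680, so 6,059/11,680 of the £8,000 range has been used: income = £48,100 + £8,000 × 6,059/11,680 = £52,250.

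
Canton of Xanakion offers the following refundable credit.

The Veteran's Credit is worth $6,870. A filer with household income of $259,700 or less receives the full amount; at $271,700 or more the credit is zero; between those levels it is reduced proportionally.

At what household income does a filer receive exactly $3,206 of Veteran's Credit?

$266,100

$3,206 is 3,206/6,870 of the full $6,870, so 3,664/6,870 of the $12,000 range has been used: income = $259,700 + $12,000 × 3,664/6,870 = $266,100.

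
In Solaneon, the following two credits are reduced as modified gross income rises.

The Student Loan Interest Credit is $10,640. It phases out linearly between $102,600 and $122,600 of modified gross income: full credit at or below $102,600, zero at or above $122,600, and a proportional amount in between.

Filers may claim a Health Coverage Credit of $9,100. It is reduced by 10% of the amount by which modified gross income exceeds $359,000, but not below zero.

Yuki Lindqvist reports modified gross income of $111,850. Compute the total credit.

$14,819

Student Loan Interest Credit: $111,850 is $9,250 into a $20,000 phase-out range, leaving 10,750/20,000 of the credit: $10,640 × 10,750/20,000 = $5,719.
Health Coverage Credit: $111,850 is at or below the $359,000 threshold, so the full $9,100 applies.
Total: $5,719 + $9,100 = $14,819.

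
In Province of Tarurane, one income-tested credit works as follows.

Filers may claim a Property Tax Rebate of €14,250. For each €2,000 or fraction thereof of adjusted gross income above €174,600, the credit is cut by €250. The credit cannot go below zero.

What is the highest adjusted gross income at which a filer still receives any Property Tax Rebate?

€286,600

After 56 increments the reduction is 56 × €250 = €14,000, leaving €250; one more increment wipes it out. Increment 56 ends at excess 56 × €2,000 = €112,000, so the highest qualifying income is €174,600 + €112,000 = €286,600.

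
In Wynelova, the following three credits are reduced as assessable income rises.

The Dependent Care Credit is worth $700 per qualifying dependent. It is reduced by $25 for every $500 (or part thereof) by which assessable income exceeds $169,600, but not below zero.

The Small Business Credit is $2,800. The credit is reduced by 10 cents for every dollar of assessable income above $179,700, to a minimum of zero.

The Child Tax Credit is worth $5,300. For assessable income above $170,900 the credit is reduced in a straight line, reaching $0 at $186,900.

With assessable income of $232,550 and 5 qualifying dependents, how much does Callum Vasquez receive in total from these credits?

Dependent Care Credit: base = 5 × $700 = $3,500. income exceeds $169,600 by $62,950, which is 126 full-or-partial $500 increments; reduction = 126 × $25 = $3,150, leaving $350.
Small Business Credit: 10% of the $52,850 excess over $179,700 is $5,285 ≥ base, so the credit is $0.
Child Tax Credit: $232,550 is at or above $186,900, so the credit is $0.
Total: $350 + $0 + $0 = $350.

$350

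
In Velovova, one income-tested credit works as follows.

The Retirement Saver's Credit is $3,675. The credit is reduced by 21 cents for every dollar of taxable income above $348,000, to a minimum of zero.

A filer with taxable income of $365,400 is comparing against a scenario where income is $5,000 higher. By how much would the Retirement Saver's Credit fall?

$21

At $365,400 — 21% of the $17,400 excess over $348,000 is $3,654; credit = $3,675 − $3,654 = $21.
At $370,400 — 21% of the $22,400 excess over $348,000 is $4,704 ≥ base, so the credit is $0.
Lost: $21 − $0 = $21.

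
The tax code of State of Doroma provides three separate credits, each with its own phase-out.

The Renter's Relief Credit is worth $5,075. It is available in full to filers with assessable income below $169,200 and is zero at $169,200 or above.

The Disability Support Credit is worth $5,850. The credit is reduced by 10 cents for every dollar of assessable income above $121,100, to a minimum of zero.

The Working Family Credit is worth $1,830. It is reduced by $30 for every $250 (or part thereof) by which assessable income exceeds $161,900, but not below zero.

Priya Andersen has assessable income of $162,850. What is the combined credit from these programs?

Renter's Relief Credit: $162,850 is below the $169,200 cutoff, so the full $5,075 applies.
Disability Support Credit: 10% of the $41,750 excess over $121,100 is $4,175; credit = $5,850 − $4,175 = $1,675.
Working Family Credit: income exceeds $161,900 by $950, which is 4 full-or-partial $250 increments; reduction = 4 × $30 = $120, leaving $1,710.
Total: $5,075 + $1,675 + $1,710 = $8,460.

$8,460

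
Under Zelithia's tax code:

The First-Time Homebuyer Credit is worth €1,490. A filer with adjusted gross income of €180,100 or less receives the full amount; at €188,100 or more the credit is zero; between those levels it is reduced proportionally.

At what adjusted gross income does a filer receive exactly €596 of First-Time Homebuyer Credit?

€596 is 596/1,490 of the full €1,490, so 894/1,490 of the €8,000 range has been used: income = €180,100 + €8,000 × 894/1,490 = €184,900.

€184,900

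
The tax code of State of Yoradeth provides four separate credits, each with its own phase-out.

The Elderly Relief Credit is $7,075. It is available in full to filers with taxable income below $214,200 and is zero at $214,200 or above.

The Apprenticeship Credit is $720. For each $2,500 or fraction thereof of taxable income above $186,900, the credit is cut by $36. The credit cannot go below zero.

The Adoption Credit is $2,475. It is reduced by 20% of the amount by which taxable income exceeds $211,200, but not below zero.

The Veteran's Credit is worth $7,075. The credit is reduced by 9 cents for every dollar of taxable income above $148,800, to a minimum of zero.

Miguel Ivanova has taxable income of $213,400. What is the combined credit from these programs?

$10,695

Elderly Relief Credit: $213,400 is below the $214,200 cutoff, so the full $7,075 applies.
Apprenticeship Credit: income exceeds $186,900 by $26,500, which is 11 full-or-partial $2,500 increments; reduction = 11 × $36 = $396, leaving $324.
Adoption Credit: 20% of the $2,200 excess over $211,200 is $440; credit = $2,475 − $440 = $2,035.
Veteran's Credit: 9% of the $64,600 excess over $148,800 is $5,814; credit = $7,075 − $5,814 = $1,261.
Total: $7,075 + $324 + $2,035 + $1,261 = $10,695.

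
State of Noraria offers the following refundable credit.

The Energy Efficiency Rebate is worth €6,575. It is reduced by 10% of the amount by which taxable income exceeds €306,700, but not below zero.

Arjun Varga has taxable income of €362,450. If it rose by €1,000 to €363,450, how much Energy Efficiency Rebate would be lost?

€100

At €362,450 — 10% of the €55,750 excess over €306,700 is €5,575; credit = €6,575 − €5,575 = €1,000.
At €363,450 — 10% of the €56,750 excess over €306,700 is €5,675; credit = €6,575 − €5,675 = €900.
Lost: €1,000 − €900 = €100.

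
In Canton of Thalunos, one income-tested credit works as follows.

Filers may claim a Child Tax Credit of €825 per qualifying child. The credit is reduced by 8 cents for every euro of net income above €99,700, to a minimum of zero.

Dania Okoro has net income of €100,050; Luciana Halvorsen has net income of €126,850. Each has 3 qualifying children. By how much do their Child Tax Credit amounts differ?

Dania (€100,050): Child Tax Credit: base = 3 × €825 = €2,475. 8% of the €350 excess over €99,700 is €28; credit = €2,475 − €28 = €2,447.
Luciana (€126,850): Child Tax Credit: base = 3 × €825 = €2,475. 8% of the €27,150 excess over €99,700 is €2,172; credit = €2,475 − €2,172 = €303.
Difference: |€2,447 − €303| = €2,144.

€2,144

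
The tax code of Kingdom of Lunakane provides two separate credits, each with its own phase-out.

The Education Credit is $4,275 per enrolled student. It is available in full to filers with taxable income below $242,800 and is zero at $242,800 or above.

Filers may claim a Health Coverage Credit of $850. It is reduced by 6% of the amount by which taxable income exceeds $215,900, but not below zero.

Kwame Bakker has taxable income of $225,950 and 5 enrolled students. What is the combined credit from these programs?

Education Credit: base = 5 × $4,275 = $21,375. $225,950 is below the $242,800 cutoff, so the full $21,375 applies.
Health Coverage Credit: 6% of the $10,050 excess over $215,900 is $603; credit = $850 − $603 = $247.
Total: $21,375 + $247 = $21,622.

$21,622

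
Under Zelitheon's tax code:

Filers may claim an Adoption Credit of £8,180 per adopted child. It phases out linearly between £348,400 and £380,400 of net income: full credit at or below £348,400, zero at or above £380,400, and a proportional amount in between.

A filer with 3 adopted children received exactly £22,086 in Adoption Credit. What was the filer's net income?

£351,600

Full credit = 3 × £8,180 = £24,540.
£22,086 is 22,086/24,540 of the full £24,540, so 2,454/24,540 of the £32,000 range has been used: income = £348,400 + £32,000 × 2,454/24,540 = £351,600.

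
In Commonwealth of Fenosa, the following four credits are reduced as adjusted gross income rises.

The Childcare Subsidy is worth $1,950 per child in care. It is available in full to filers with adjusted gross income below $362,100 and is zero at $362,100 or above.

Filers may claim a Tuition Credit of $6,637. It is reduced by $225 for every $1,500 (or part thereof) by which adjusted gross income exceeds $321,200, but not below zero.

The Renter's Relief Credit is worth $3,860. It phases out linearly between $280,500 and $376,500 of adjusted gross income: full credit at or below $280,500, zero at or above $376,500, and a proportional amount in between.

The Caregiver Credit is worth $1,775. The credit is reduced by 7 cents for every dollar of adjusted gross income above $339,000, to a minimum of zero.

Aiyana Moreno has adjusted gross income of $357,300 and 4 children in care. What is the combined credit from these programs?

Childcare Subsidy: base = 4 × $1,950 = $7,800. $357,300 is below the $362,100 cutoff, so the full $7,800 applies.
Tuition Credit: income exceeds $321,200 by $36,100, which is 25 full-or-partial $1,500 increments; reduction = 25 × $225 = $5,625, leaving $1,012.
Renter's Relief Credit: $357,300 is $76,800 into a $96,000 phase-out range, leaving 19,200/96,000 of the credit: $3,860 × 19,200/96,000 = $772.
Caregiver Credit: 7% of the $18,300 excess over $339,000 is $1,281; credit = $1,775 − $1,281 = $494.
Total: $7,800 + $1,012 + $772 + $494 = $10,078.

$10,078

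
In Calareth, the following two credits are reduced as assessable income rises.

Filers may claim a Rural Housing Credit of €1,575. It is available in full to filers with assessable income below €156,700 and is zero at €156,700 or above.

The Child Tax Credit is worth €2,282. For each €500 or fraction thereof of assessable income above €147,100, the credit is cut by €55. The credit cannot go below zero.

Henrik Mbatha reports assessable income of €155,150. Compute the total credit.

Rural Housing Credit: €155,150 is below the €156,700 cutoff, so the full €1,575 applies.
Child Tax Credit: income exceeds €147,100 by €8,050, which is 17 full-or-partial €500 increments; reduction = 17 × €55 = €935, leaving €1,347.
Total: €1,575 + €1,347 = €2,922.

€2,922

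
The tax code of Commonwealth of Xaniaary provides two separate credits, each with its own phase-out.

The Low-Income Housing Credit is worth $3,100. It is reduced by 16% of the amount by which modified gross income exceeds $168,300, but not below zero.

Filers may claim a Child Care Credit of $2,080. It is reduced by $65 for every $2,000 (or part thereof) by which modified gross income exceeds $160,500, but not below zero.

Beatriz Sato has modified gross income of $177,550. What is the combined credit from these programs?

$3,115

Low-Income Housing Credit: 16% of the $9,250 excess over $168,300 is $1,480; credit = $3,100 − $1,480 = $1,620.
Child Care Credit: income exceeds $160,500 by $17,050, which is 9 full-or-partial $2,000 increments; reduction = 9 × $65 = $585, leaving $1,495.
Total: $1,620 + $1,495 = $3,115.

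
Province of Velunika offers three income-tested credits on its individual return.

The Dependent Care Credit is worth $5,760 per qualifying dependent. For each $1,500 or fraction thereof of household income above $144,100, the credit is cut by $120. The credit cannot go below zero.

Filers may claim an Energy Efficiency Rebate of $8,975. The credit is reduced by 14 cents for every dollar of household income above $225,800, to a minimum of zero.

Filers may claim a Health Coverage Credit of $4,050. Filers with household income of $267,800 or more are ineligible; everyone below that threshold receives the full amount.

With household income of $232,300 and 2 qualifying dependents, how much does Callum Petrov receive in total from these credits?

$16,555

Dependent Care Credit: base = 2 × $5,760 = $11,520. income exceeds $144,100 by $88,200, which is 59 full-or-partial $1,500 increments; reduction = 59 × $120 = $7,080, leaving $4,440.
Energy Efficiency Rebate: 14% of the $6,500 excess over $225,800 is $910; credit = $8,975 − $910 = $8,065.
Health Coverage Credit: $232,300 is below the $267,800 cutoff, so the full $4,050 applies.
Total: $4,440 + $8,065 + $4,050 = $16,555.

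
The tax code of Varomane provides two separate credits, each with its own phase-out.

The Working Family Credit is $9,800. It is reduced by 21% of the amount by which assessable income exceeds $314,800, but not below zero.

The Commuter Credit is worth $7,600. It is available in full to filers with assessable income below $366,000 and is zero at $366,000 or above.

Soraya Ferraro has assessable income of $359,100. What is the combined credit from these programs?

$8,097

Working Family Credit: 21% of the $44,300 excess over $314,800 is $9,303; credit = $9,800 − $9,303 = $497.
Commuter Credit: $359,100 is below the $366,000 cutoff, so the full $7,600 applies.
Total: $497 + $7,600 = $8,097.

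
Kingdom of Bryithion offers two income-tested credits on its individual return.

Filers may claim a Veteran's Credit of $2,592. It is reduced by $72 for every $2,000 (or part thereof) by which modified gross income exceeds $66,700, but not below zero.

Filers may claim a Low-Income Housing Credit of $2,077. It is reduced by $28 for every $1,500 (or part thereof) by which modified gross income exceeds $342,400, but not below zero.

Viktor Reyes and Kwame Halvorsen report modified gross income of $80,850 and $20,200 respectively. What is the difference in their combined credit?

$576

Viktor ($80,850): Veteran's Credit: income exceeds $66,700 by $14,150, which is 8 full-or-partial $2,000 increments; reduction = 8 × $72 = $576, leaving $2,016. Low-Income Housing Credit: $80,850 is at or below the $342,400 threshold, so the full $2,077 applies. total $2,016 + $2,077 = $4,093
Kwame ($20,200): Veteran's Credit: $20,200 is at or below the $66,700 threshold, so the full $2,592 applies. Low-Income Housing Credit: $20,200 is at or below the $342,400 threshold, so the full $2,077 applies. total $2,592 + $2,077 = $4,669
Difference: |$4,093 − $4,669| = $576.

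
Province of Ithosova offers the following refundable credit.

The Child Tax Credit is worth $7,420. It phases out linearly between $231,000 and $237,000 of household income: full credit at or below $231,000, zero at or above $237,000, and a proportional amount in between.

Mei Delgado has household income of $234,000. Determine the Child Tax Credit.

Child Tax Credit: $234,000 is $3,000 into a $6,000 phase-out range, leaving 3,000/6,000 of the credit: $7,420 × 3,000/6,000 = $3,710.

$3,710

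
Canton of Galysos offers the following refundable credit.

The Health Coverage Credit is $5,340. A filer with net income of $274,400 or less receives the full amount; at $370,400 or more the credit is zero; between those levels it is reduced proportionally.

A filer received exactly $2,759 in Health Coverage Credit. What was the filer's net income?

$320,800

$2,759 is 2,759/5,340 of the full $5,340, so 2,581/5,340 of the $96,000 range has been used: income = $274,400 + $96,000 × 2,581/5,340 = $320,800.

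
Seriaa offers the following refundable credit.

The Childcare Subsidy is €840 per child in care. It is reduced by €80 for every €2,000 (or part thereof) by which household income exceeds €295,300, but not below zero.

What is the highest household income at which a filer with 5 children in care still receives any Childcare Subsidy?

Full credit = 5 × €840 = €4,200.
After 52 increments the reduction is 52 × €80 = €4,160, leaving €40; one more increment wipes it out. Increment 52 ends at excess 52 × €2,000 = €104,000, so the highest qualifying income is €295,300 + €104,000 = €399,300.

€399,300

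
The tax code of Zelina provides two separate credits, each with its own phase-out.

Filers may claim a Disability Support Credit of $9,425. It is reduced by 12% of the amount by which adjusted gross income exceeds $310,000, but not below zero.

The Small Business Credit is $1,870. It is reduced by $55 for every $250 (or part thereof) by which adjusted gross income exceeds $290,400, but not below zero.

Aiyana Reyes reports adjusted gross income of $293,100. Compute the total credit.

Disability Support Credit: $293,100 is at or below the $310,000 threshold, so the full $9,425 applies.
Small Business Credit: income exceeds $290,400 by $2,700, which is 11 full-or-partial $250 increments; reduction = 11 × $55 = $605, leaving $1,265.
Total: $9,425 + $1,265 = $10,690.

$10,690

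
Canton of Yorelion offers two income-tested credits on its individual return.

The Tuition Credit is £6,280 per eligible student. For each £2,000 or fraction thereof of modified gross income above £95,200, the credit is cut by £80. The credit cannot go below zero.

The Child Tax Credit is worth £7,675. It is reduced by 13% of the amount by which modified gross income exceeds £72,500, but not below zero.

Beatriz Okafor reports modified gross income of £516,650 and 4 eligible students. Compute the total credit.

Tuition Credit: base = 4 × £6,280 = £25,120. income exceeds £95,200 by £421,450, which is 211 full-or-partial £2,000 increments; reduction = 211 × £80 = £16,880, leaving £8,240.
Child Tax Credit: 13% of the £444,150 excess over £72,500 is £57,739.50 ≥ base, so the credit is £0.
Total: £8,240 + £0 = £8,240.

£8,240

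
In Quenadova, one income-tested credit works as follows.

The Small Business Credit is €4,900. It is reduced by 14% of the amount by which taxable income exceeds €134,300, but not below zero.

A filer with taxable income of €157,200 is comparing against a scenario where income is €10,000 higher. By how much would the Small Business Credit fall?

€1,400

At €157,200 — 14% of the €22,900 excess over €134,300 is €3,206; credit = €4,900 − €3,206 = €1,694.
At €167,200 — 14% of the €32,900 excess over €134,300 is €4,606; credit = €4,900 − €4,606 = €294.
Lost: €1,694 − €294 = €1,400.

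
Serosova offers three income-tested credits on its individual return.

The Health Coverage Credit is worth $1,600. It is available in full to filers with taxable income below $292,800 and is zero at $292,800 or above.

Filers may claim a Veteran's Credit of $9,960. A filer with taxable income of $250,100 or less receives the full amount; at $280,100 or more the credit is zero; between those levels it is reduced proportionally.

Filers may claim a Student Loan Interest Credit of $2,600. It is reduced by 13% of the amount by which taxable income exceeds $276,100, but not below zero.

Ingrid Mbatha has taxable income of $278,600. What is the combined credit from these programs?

Health Coverage Credit: $278,600 is below the $292,800 cutoff, so the full $1,600 applies.
Veteran's Credit: $278,600 is $28,500 into a $30,000 phase-out range, leaving 1,500/30,000 of the credit: $9,960 × 1,500/30,000 = $498.
Student Loan Interest Credit: 13% of the $2,500 excess over $276,100 is $325; credit = $2,600 − $325 = $2,275.
Total: $1,600 + $498 + $2,275 = $4,373.

$4,373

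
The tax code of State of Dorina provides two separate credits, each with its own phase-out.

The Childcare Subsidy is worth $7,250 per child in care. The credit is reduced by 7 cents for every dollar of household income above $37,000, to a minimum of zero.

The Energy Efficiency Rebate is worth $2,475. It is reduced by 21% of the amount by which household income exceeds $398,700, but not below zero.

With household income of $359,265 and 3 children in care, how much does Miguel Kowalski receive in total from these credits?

$2,475

Childcare Subsidy: base = 3 × $7,250 = $21,750. 7% of the $322,265 excess over $37,000 is $22,558.55 ≥ base, so the credit is $0.
Energy Efficiency Rebate: $359,265 is at or below the $398,700 threshold, so the full $2,475 applies.
Total: $0 + $2,475 = $2,475.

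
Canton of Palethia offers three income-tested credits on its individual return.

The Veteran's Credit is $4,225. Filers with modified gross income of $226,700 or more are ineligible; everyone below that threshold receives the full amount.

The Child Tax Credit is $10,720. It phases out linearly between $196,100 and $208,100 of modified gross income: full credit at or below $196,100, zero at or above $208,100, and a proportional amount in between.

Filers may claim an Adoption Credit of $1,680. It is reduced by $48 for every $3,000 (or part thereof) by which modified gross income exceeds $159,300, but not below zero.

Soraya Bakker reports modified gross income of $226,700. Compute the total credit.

Veteran's Credit: $226,700 meets or exceeds the $226,700 cutoff, so the credit is $0.
Child Tax Credit: $226,700 is at or above $208,100, so the credit is $0.
Adoption Credit: income exceeds $159,300 by $67,400, which is 23 full-or-partial $3,000 increments; reduction = 23 × $48 = $1,104, leaving $576.
Total: $0 + $0 + $576 = $576.

$576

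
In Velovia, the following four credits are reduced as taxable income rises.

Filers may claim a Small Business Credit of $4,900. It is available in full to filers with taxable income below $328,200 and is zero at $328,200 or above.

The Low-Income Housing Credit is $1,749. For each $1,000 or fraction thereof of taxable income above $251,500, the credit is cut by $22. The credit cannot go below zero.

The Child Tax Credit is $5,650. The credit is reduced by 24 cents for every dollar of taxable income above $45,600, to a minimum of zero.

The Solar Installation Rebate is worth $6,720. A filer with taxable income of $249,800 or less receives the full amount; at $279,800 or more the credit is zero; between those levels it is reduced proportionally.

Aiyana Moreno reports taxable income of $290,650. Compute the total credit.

Small Business Credit: $290,650 is below the $328,200 cutoff, so the full $4,900 applies.
Low-Income Housing Credit: income exceeds $251,500 by $39,150, which is 40 full-or-partial $1,000 increments; reduction = 40 × $22 = $880, leaving $869.
Child Tax Credit: 24% of the $245,050 excess over $45,600 is $58,812 ≥ base, so the credit is $0.
Solar Installation Rebate: $290,650 is at or above $279,800, so the credit is $0.
Total: $4,900 + $869 + $0 + $0 = $5,769.

$5,769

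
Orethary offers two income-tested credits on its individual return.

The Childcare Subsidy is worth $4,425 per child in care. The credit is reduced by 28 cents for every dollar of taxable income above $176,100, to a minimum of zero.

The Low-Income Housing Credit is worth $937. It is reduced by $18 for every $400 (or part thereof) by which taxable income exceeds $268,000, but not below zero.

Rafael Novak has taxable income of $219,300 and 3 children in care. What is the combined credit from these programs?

$2,116

Childcare Subsidy: base = 3 × $4,425 = $13,275. 28% of the $43,200 excess over $176,100 is $12,096; credit = $13,275 − $12,096 = $1,179.
Low-Income Housing Credit: $219,300 is at or below the $268,000 threshold, so the full $937 applies.
Total: $1,179 + $937 = $2,116.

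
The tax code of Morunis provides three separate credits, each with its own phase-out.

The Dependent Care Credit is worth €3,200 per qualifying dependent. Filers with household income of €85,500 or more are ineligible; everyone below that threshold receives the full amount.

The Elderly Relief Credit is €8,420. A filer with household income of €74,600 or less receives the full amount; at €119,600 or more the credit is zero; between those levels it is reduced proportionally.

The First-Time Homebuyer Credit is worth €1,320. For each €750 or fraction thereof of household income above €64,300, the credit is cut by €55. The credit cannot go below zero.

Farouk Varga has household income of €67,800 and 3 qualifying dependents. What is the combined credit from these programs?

€19,065

Dependent Care Credit: base = 3 × €3,200 = €9,600. €67,800 is below the €85,500 cutoff, so the full €9,600 applies.
Elderly Relief Credit: €67,800 is at or below the €74,600 threshold, so the full €8,420 applies.
First-Time Homebuyer Credit: income exceeds €64,300 by €3,500, which is 5 full-or-partial €750 increments; reduction = 5 × €55 = €275, leaving €1,045.
Total: €9,600 + €8,420 + €1,045 = €19,065.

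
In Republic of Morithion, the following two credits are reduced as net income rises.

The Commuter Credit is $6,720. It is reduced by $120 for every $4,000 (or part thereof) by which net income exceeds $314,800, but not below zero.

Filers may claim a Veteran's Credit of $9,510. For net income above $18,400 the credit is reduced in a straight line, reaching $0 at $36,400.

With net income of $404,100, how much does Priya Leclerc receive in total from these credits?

Commuter Credit: income exceeds $314,800 by $89,300, which is 23 full-or-partial $4,000 increments; reduction = 23 × $120 = $2,760, leaving $3,960.
Veteran's Credit: $404,100 is at or above $36,400, so the credit is $0.
Total: $3,960 + $0 = $3,960.

$3,960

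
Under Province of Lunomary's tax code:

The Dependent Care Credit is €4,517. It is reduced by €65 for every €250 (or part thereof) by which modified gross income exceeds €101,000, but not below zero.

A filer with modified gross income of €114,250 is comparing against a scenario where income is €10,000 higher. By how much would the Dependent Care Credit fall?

€1,072

At €114,250 — income exceeds €101,000 by €13,250, which is 53 full-or-partial €250 increments; reduction = 53 × €65 = €3,445, leaving €1,072.
At €124,250 — income exceeds €101,000 by €23,250 → 93 increments × €65 = €6,045 ≥ base, so the credit is €0.
Lost: €1,072 − €0 = €1,072.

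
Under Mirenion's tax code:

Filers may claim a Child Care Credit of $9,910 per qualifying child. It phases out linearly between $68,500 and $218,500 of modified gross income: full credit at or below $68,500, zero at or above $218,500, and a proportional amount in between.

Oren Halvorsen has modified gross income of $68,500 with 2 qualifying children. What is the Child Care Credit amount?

Child Care Credit: base = 2 × $9,910 = $19,820. $68,500 is at or below the $68,500 threshold, so the full $19,820 applies.

$19,820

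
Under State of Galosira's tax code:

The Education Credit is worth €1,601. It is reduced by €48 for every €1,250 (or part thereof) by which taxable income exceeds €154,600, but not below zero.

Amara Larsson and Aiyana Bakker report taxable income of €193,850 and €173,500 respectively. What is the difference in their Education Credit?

€768

Amara (€193,850): Education Credit: income exceeds €154,600 by €39,250, which is 32 full-or-partial €1,250 increments; reduction = 32 × €48 = €1,536, leaving €65.
Aiyana (€173,500): Education Credit: income exceeds €154,600 by €18,900, which is 16 full-or-partial €1,250 increments; reduction = 16 × €48 = €768, leaving €833.
Difference: |€65 − €833| = €768.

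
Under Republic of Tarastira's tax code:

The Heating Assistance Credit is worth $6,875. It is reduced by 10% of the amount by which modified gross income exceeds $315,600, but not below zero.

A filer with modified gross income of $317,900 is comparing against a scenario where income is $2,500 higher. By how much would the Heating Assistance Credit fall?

$250

At $317,900 — 10% of the $2,300 excess over $315,600 is $230; credit = $6,875 − $230 = $6,645.
At $320,400 — 10% of the $4,800 excess over $315,600 is $480; credit = $6,875 − $480 = $6,395.
Lost: $6,645 − $6,395 = $250.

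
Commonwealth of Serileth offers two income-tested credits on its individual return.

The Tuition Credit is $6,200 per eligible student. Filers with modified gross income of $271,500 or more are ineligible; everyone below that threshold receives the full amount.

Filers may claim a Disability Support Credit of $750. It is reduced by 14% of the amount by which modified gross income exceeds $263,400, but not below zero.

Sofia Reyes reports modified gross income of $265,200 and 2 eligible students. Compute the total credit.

$12,898

Tuition Credit: base = 2 × $6,200 = $12,400. $265,200 is below the $271,500 cutoff, so the full $12,400 applies.
Disability Support Credit: 14% of the $1,800 excess over $263,400 is $252; credit = $750 − $252 = $498.
Total: $12,400 + $498 = $12,898.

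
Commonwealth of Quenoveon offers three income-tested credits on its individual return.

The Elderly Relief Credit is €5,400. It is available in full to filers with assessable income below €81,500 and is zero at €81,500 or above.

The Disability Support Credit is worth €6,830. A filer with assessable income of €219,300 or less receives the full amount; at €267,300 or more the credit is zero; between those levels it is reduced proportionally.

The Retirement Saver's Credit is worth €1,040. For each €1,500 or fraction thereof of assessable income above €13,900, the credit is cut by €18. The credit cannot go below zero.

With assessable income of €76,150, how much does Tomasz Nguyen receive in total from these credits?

€12,514

Elderly Relief Credit: €76,150 is below the €81,500 cutoff, so the full €5,400 applies.
Disability Support Credit: €76,150 is at or below the €219,300 threshold, so the full €6,830 applies.
Retirement Saver's Credit: income exceeds €13,900 by €62,250, which is 42 full-or-partial €1,500 increments; reduction = 42 × €18 = €756, leaving €284.
Total: €5,400 + €6,830 + €284 = €12,514.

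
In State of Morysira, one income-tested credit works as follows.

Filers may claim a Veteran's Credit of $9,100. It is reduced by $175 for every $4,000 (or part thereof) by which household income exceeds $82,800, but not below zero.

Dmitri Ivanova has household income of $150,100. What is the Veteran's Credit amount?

Veteran's Credit: income exceeds $82,800 by $67,300, which is 17 full-or-partial $4,000 increments; reduction = 17 × $175 = $2,975, leaving $6,125.

$6,125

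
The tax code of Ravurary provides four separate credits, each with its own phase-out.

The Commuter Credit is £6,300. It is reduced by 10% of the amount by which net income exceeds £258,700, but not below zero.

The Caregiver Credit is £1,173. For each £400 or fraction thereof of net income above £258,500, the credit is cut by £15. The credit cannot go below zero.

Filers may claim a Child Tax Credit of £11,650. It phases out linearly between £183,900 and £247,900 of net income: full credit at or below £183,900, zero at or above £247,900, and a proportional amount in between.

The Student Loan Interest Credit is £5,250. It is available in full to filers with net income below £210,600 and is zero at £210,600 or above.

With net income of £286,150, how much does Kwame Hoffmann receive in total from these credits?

£3,678

Commuter Credit: 10% of the £27,450 excess over £258,700 is £2,745; credit = £6,300 − £2,745 = £3,555.
Caregiver Credit: income exceeds £258,500 by £27,650, which is 70 full-or-partial £400 increments; reduction = 70 × £15 = £1,050, leaving £123.
Child Tax Credit: £286,150 is at or above £247,900, so the credit is £0.
Student Loan Interest Credit: £286,150 meets or exceeds the £210,600 cutoff, so the credit is £0.
Total: £3,555 + £123 + £0 + £0 = £3,678.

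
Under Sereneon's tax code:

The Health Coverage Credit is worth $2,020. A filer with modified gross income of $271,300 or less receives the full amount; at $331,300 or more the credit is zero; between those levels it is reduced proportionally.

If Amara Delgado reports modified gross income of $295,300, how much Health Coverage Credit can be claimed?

Health Coverage Credit: $295,300 is $24,000 into a $60,000 phase-out range, leaving 36,000/60,000 of the credit: $2,020 × 36,000/60,000 = $1,212.

$1,212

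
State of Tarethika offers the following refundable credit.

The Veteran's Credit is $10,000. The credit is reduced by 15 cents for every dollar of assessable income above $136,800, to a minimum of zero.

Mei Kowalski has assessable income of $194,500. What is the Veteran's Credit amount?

$1,345

Veteran's Credit: 15% of the $57,700 excess over $136,800 is $8,655; credit = $10,000 − $8,655 = $1,345.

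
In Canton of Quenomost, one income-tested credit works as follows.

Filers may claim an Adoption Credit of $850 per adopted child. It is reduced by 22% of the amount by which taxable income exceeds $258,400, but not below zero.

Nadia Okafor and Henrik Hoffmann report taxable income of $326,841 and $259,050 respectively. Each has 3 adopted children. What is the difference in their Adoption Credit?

Nadia ($326,841): Adoption Credit: base = 3 × $850 = $2,550. 22% of the $68,441 excess over $258,400 is $15,057.02 ≥ base, so the credit is $0.
Henrik ($259,050): Adoption Credit: base = 3 × $850 = $2,550. 22% of the $650 excess over $258,400 is $143; credit = $2,550 − $143 = $2,407.
Difference: |$0 − $2,407| = $2,407.

$2,407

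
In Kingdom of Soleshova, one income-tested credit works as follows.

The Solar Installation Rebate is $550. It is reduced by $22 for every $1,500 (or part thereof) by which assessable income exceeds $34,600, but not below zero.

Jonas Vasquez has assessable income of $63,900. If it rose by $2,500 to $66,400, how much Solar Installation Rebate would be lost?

At $63,900 — income exceeds $34,600 by $29,300, which is 20 full-or-partial $1,500 increments; reduction = 20 × $22 = $440, leaving $110.
At $66,400 — income exceeds $34,600 by $31,800, which is 22 full-or-partial $1,500 increments; reduction = 22 × $22 = $484, leaving $66.
Lost: $110 − $66 = $44.

$44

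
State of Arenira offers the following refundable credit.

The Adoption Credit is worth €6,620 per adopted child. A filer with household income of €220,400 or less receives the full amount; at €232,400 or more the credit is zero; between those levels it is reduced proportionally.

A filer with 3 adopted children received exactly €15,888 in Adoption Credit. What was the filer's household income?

€222,800

Full credit = 3 × €6,620 = €19,860.
€15,888 is 15,888/19,860 of the full €19,860, so 3,972/19,860 of the €12,000 range has been used: income = €220,400 + €12,000 × 3,972/19,860 = €222,800.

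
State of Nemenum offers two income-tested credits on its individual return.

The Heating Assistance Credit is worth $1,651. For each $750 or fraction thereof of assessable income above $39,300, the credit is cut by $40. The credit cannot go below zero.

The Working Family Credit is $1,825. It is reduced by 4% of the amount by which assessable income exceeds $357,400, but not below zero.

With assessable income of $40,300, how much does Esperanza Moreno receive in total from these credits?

$3,396

Heating Assistance Credit: income exceeds $39,300 by $1,000, which is 2 full-or-partial $750 increments; reduction = 2 × $40 = $80, leaving $1,571.
Working Family Credit: $40,300 is at or below the $357,400 threshold, so the full $1,825 applies.
Total: $1,571 + $1,825 = $3,396.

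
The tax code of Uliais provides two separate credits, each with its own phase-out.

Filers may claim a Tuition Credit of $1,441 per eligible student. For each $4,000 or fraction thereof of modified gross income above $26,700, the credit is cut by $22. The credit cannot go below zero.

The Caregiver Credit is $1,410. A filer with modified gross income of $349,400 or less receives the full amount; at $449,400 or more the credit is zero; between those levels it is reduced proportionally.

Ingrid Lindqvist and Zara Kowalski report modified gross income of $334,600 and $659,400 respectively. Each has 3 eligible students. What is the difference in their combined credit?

$3,214

Ingrid ($334,600): Tuition Credit: base = 3 × $1,441 = $4,323. income exceeds $26,700 by $307,900, which is 77 full-or-partial $4,000 increments; reduction = 77 × $22 = $1,694, leaving $2,629. Caregiver Credit: $334,600 is at or below the $349,400 threshold, so the full $1,410 applies. total $2,629 + $1,410 = $4,039
Zara ($659,400): Tuition Credit: base = 3 × $1,441 = $4,323. income exceeds $26,700 by $632,700, which is 159 full-or-partial $4,000 increments; reduction = 159 × $22 = $3,498, leaving $825. Caregiver Credit: $659,400 is at or above $449,400, so the credit is $0. total $825 + $0 = $825
Difference: |$4,039 − $825| = $3,214.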